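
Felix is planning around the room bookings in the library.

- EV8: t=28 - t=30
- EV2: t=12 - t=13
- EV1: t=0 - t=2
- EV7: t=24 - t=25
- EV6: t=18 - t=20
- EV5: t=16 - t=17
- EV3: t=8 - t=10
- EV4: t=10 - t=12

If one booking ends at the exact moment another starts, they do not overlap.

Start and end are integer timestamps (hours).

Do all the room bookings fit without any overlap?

Yes

Sorted by start: EV1, EV3, EV4, EV2, EV5, EV6, EV7, EV8.
EV3 starts after EV1 ends, so nothing later overlaps EV1 either.
EV4 starts exactly when EV3 ends (back-to-back, no overlap), so nothing later overlaps EV3 either.
EV2 starts exactly when EV4 ends (back-to-back, no overlap), so nothing later overlaps EV4 either.
EV5 starts after EV2 ends, so nothing later overlaps EV2 either.
EV6 starts after EV5 ends, so nothing later overlaps EV5 either.
EV7 starts after EV6 ends, so nothing later overlaps EV6 either.
EV8 starts after EV7 ends.
Every pair is clear; the schedule has no overlaps.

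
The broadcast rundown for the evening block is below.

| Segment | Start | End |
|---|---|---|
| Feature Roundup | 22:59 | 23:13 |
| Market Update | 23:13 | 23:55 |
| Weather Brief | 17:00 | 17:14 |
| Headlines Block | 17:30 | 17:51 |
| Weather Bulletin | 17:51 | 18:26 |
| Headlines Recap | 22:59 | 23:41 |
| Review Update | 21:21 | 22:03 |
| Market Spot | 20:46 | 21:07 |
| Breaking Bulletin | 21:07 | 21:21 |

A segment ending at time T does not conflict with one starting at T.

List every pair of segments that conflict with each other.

Sorted by start: Weather Brief, Headlines Block, Weather Bulletin, Market Spot, Breaking Bulletin, Review Update, Headlines Recap, Feature Roundup, Market Update.
Headlines Block starts after Weather Brief ends — done with Weather Brief.
Weather Bulletin starts exactly when Headlines Block ends (back-to-back, no overlap) — done with Headlines Block.
Market Spot starts after Weather Bulletin ends — done with Weather Bulletin.
Breaking Bulletin starts exactly when Market Spot ends (back-to-back, no overlap) — done with Market Spot.
Review Update starts exactly when Breaking Bulletin ends (back-to-back, no overlap) — done with Breaking Bulletin.
Headlines Recap starts after Review Update ends — done with Review Update.
Feature Roundup starts before Headlines Recap ends → Headlines Recap and Feature Roundup overlap.
Market Update starts before Headlines Recap ends → Headlines Recap and Market Update overlap.
Market Update starts exactly when Feature Roundup ends (back-to-back, no overlap).

Feature Roundup & Headlines Recap, Headlines Recap & Market Update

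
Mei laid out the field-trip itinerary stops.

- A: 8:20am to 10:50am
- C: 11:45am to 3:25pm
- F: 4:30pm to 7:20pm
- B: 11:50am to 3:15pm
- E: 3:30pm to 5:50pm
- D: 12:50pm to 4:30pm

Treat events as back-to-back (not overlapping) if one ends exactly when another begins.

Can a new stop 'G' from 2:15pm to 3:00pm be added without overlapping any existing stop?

No — it overlaps B, C, D

A: ends 10:50am at or before G starts 2:15pm → clear.
C: starts 11:45am before G ends 3:00pm, and ends 3:25pm after G starts 2:15pm → overlap.
B: starts 11:50am before G ends 3:00pm, and ends 3:15pm after G starts 2:15pm → overlap.
D: starts 12:50pm before G ends 3:00pm, and ends 4:30pm after G starts 2:15pm → overlap.
E: starts 3:30pm at or after G ends 3:00pm → clear.
F: starts 4:30pm at or after G ends 3:00pm → clear.
G overlaps B, C, D.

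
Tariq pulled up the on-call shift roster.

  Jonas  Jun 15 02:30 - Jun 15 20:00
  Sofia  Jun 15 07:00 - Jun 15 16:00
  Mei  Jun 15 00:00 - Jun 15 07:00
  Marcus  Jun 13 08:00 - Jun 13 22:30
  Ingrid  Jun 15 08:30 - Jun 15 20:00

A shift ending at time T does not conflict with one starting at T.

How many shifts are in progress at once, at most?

3

Walk through starts and ends in time order (an end at T is processed before a start at T):
Jun 13 08:00 start Marcus → 1
Jun 13 22:30 end Marcus → 0
Jun 15 00:00 start Mei → 1
Jun 15 02:30 start Jonas → 2
Jun 15 07:00 end Mei → 1
Jun 15 07:00 start Sofia → 2
Jun 15 08:30 start Ingrid → 3
Jun 15 16:00 end Sofia → 2
Jun 15 20:00 end Ingrid → 1
Jun 15 20:00 end Jonas → 0
Peak is 3, at Jun 15 08:30 (Ingrid, Jonas, Sofia).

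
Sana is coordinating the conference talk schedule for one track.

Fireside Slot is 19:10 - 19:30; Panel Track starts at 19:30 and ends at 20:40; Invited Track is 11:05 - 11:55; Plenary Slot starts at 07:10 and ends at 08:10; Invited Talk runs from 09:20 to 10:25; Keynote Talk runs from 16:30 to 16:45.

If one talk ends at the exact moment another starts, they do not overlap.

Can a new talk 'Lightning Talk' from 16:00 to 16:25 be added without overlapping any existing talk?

Plenary Slot: ends 08:10 at or before Lightning Talk starts 16:00 → clear.
Invited Talk: ends 10:25 at or before Lightning Talk starts 16:00 → clear.
Invited Track: ends 11:55 at or before Lightning Talk starts 16:00 → clear.
Keynote Talk: starts 16:30 at or after Lightning Talk ends 16:25 → clear.
Fireside Slot: starts 19:10 at or after Lightning Talk ends 16:25 → clear.
Panel Track: starts 19:30 at or after Lightning Talk ends 16:25 → clear.

Yes — the slot is free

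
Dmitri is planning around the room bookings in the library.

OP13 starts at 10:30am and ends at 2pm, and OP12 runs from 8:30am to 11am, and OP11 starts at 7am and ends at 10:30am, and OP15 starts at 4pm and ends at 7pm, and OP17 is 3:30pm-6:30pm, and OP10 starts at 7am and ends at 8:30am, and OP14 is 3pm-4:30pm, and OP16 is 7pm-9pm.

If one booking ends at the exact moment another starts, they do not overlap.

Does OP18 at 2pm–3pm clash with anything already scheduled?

No — it doesn't clash with anything

OP10: ends 8:30am at or before OP18 starts 2pm → clear.
OP11: ends 10:30am at or before OP18 starts 2pm → clear.
OP12: ends 11am at or before OP18 starts 2pm → clear.
OP13: ends 2pm at or before OP18 starts 2pm → clear.
OP14: starts 3pm at or after OP18 ends 3pm → clear.
OP17: starts 3:30pm at or after OP18 ends 3pm → clear.
OP15: starts 4pm at or after OP18 ends 3pm → clear.
OP16: starts 7pm at or after OP18 ends 3pm → clear.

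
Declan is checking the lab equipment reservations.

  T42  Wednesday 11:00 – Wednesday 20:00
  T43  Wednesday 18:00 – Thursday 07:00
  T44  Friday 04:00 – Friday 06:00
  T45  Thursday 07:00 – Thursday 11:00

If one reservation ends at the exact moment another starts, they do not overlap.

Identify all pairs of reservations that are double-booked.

Sorted by start: T42, T43, T45, T44.
T43 starts before T42 ends → T42 and T43 overlap.
T45 starts after T42 ends, so nothing later overlaps T42 either.
T45 starts exactly when T43 ends (back-to-back, no overlap), so nothing later overlaps T43 either.
T44 starts after T45 ends.

T42 & T43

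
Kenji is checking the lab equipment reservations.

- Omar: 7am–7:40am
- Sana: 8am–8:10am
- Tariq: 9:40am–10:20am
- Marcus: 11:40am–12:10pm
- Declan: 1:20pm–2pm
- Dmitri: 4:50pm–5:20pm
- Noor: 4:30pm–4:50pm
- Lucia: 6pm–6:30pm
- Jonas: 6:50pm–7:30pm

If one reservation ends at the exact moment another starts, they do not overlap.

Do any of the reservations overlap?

Sorted by start: Omar, Sana, Tariq, Marcus, Declan, Noor, Dmitri, Lucia, Jonas.
Sana starts after Omar ends — done with Omar.
Tariq starts after Sana ends — done with Sana.
Marcus starts after Tariq ends — done with Tariq.
Declan starts after Marcus ends — done with Marcus.
Noor starts after Declan ends — done with Declan.
Dmitri starts exactly when Noor ends (back-to-back, no overlap) — done with Noor.
Lucia starts after Dmitri ends — done with Dmitri.
Jonas starts after Lucia ends.
Every pair is clear; the schedule has no overlaps.

No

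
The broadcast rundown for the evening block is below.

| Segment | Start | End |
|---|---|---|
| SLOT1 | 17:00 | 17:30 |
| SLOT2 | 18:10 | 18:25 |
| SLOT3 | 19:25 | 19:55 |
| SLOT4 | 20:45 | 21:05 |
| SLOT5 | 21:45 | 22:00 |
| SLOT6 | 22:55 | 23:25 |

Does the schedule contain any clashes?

Sorted by start: SLOT1, SLOT2, SLOT3, SLOT4, SLOT5, SLOT6.
SLOT2 starts after SLOT1 ends, so nothing later overlaps SLOT1 either.
SLOT3 starts after SLOT2 ends, so nothing later overlaps SLOT2 either.
SLOT4 starts after SLOT3 ends, so nothing later overlaps SLOT3 either.
SLOT5 starts after SLOT4 ends, so nothing later overlaps SLOT4 either.
SLOT6 starts after SLOT5 ends.
Every pair is clear; the schedule has no overlaps.

No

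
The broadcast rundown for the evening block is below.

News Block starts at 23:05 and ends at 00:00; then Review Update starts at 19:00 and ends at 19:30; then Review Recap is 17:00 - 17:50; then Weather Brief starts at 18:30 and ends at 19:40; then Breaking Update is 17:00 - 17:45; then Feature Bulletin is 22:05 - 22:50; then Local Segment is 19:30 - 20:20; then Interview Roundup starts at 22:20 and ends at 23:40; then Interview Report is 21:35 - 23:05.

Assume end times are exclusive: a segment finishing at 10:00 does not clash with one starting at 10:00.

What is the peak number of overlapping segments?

Sweep the timeline, counting +1 at each start and −1 at each end (ends before starts at a tie):
17:00 start Breaking Update → 1
17:00 start Review Recap → 2
17:45 end Breaking Update → 1
17:50 end Review Recap → 0
18:30 start Weather Brief → 1
19:00 start Review Update → 2
19:30 end Review Update → 1
19:30 start Local Segment → 2
19:40 end Weather Brief → 1
20:20 end Local Segment → 0
21:35 start Interview Report → 1
22:05 start Feature Bulletin → 2
22:20 start Interview Roundup → 3
22:50 end Feature Bulletin → 2
23:05 end Interview Report → 1
23:05 start News Block → 2
23:40 end Interview Roundup → 1
00:00 end News Block → 0
Peak is 3, at 22:20 (Feature Bulletin, Interview Report, Interview Roundup).

3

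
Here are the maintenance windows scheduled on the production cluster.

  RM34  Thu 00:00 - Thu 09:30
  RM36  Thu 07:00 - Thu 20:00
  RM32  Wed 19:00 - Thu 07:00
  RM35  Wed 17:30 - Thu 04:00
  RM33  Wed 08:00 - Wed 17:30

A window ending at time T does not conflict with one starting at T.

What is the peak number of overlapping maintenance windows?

Sort all start/end points and keep a running count:
Wed 08:00 start RM33 → 1
Wed 17:30 end RM33 → 0
Wed 17:30 start RM35 → 1
Wed 19:00 start RM32 → 2
Thu 00:00 start RM34 → 3
Thu 04:00 end RM35 → 2
Thu 07:00 end RM32 → 1
Thu 07:00 start RM36 → 2
Thu 09:30 end RM34 → 1
Thu 20:00 end RM36 → 0
Peak is 3, at Thu 00:00 (RM32, RM34, RM35).

3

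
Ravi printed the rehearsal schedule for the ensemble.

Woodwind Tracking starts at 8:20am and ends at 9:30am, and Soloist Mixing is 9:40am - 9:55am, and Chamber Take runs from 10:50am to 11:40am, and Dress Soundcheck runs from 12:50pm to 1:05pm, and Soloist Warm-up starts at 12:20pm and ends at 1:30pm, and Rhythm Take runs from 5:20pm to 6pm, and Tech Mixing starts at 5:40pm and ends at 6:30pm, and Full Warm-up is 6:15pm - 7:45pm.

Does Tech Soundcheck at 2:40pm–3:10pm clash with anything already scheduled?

No — it doesn't clash with anything

Woodwind Tracking: ends 9:30am at or before Tech Soundcheck starts 2:40pm → clear.
Soloist Mixing: ends 9:55am at or before Tech Soundcheck starts 2:40pm → clear.
Chamber Take: ends 11:40am at or before Tech Soundcheck starts 2:40pm → clear.
Soloist Warm-up: ends 1:30pm at or before Tech Soundcheck starts 2:40pm → clear.
Dress Soundcheck: ends 1:05pm at or before Tech Soundcheck starts 2:40pm → clear.
Rhythm Take: starts 5:20pm at or after Tech Soundcheck ends 3:10pm → clear.
Tech Mixing: starts 5:40pm at or after Tech Soundcheck ends 3:10pm → clear.
Full Warm-up: starts 6:15pm at or after Tech Soundcheck ends 3:10pm → clear.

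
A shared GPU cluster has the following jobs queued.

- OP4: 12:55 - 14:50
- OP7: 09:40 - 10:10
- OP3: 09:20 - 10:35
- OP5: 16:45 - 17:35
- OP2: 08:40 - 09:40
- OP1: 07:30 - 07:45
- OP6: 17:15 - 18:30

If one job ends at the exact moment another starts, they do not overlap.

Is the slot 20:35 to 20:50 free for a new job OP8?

Yes — the slot is free

OP1: ends 07:45 at or before OP8 starts 20:35 → clear.
OP2: ends 09:40 at or before OP8 starts 20:35 → clear.
OP3: ends 10:35 at or before OP8 starts 20:35 → clear.
OP7: ends 10:10 at or before OP8 starts 20:35 → clear.
OP4: ends 14:50 at or before OP8 starts 20:35 → clear.
OP5: ends 17:35 at or before OP8 starts 20:35 → clear.
OP6: ends 18:30 at or before OP8 starts 20:35 → clear.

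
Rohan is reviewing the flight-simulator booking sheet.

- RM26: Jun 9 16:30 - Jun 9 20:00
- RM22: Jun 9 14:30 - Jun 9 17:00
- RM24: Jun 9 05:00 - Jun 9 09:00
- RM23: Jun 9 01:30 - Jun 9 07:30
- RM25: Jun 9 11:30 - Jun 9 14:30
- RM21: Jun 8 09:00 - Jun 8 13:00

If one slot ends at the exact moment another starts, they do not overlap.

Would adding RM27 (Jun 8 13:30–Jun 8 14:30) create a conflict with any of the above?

RM21: ends Jun 8 13:00 at or before RM27 starts Jun 8 13:30 → clear.
RM23: starts Jun 9 01:30 at or after RM27 ends Jun 8 14:30 → clear.
RM24: starts Jun 9 05:00 at or after RM27 ends Jun 8 14:30 → clear.
RM25: starts Jun 9 11:30 at or after RM27 ends Jun 8 14:30 → clear.
RM22: starts Jun 9 14:30 at or after RM27 ends Jun 8 14:30 → clear.
RM26: starts Jun 9 16:30 at or after RM27 ends Jun 8 14:30 → clear.

No — it doesn't clash with anything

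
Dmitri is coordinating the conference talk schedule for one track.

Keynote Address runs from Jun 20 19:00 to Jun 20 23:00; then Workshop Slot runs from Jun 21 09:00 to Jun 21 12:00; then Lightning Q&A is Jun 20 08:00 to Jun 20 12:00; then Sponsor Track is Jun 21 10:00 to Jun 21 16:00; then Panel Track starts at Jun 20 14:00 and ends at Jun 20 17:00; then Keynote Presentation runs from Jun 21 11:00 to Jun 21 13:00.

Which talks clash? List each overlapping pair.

Keynote Presentation & Sponsor Track, Keynote Presentation & Workshop Slot, Sponsor Track & Workshop Slot

Sorted by start: Lightning Q&A, Panel Track, Keynote Address, Workshop Slot, Sponsor Track, Keynote Presentation.
Panel Track starts after Lightning Q&A ends — done with Lightning Q&A.
Keynote Address starts after Panel Track ends — done with Panel Track.
Workshop Slot starts after Keynote Address ends — done with Keynote Address.
Sponsor Track starts before Workshop Slot ends → Workshop Slot and Sponsor Track overlap.
Keynote Presentation starts before Workshop Slot ends → Workshop Slot and Keynote Presentation overlap.
Keynote Presentation starts before Sponsor Track ends → Sponsor Track and Keynote Presentation overlap.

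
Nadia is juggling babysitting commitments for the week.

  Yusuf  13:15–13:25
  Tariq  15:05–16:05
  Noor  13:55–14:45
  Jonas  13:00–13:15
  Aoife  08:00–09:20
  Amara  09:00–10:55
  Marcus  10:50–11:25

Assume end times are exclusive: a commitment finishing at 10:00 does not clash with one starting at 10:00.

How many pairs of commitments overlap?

2

Sorted by start: Aoife, Amara, Marcus, Jonas, Yusuf, Noor, Tariq.
Amara starts before Aoife ends → Aoife and Amara overlap.
Marcus starts after Aoife ends, so nothing later overlaps Aoife either.
Marcus starts before Amara ends → Amara and Marcus overlap.
Jonas starts after Amara ends, so nothing later overlaps Amara either.
Jonas starts after Marcus ends, so nothing later overlaps Marcus either.
Yusuf starts exactly when Jonas ends (back-to-back, no overlap), so nothing later overlaps Jonas either.
Noor starts after Yusuf ends, so nothing later overlaps Yusuf either.
Tariq starts after Noor ends.
Overlapping pairs: Amara & Aoife, Amara & Marcus — 2 in total.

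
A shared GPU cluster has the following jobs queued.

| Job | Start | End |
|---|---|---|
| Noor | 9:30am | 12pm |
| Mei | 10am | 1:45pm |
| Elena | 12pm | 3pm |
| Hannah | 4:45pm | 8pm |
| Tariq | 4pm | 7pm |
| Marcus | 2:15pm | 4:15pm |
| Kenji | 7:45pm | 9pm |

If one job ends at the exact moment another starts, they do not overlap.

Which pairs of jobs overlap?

Sorted by start: Noor, Mei, Elena, Marcus, Tariq, Hannah, Kenji.
Mei starts before Noor ends → Noor and Mei overlap.
Elena starts exactly when Noor ends (back-to-back, no overlap), so nothing later overlaps Noor either.
Elena starts before Mei ends → Mei and Elena overlap.
Marcus starts after Mei ends, so nothing later overlaps Mei either.
Marcus starts before Elena ends → Elena and Marcus overlap.
Tariq starts after Elena ends, so nothing later overlaps Elena either.
Tariq starts before Marcus ends → Marcus and Tariq overlap.
Hannah starts after Marcus ends, so nothing later overlaps Marcus either.
Hannah starts before Tariq ends → Tariq and Hannah overlap.
Kenji starts after Tariq ends.
Kenji starts before Hannah ends → Hannah and Kenji overlap.

Elena & Marcus, Elena & Mei, Hannah & Kenji, Hannah & Tariq, Marcus & Tariq, Mei & Noor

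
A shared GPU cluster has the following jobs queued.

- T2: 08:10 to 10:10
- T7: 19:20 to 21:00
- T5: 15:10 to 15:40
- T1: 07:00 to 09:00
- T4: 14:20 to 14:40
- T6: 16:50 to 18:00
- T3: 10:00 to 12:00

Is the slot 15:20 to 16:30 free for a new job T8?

No — it overlaps T5

T1: ends 09:00 at or before T8 starts 15:20 → clear.
T2: ends 10:10 at or before T8 starts 15:20 → clear.
T3: ends 12:00 at or before T8 starts 15:20 → clear.
T4: ends 14:40 at or before T8 starts 15:20 → clear.
T5: starts 15:10 before T8 ends 16:30, and ends 15:40 after T8 starts 15:20 → overlap.
T6: starts 16:50 at or after T8 ends 16:30 → clear.
T7: starts 19:20 at or after T8 ends 16:30 → clear.
T8 overlaps T5.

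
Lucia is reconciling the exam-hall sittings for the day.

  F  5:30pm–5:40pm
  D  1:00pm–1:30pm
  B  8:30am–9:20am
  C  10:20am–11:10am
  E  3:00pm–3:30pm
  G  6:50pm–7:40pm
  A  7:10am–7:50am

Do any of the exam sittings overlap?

No

Sorted by start: A, B, C, D, E, F, G.
B starts after A ends; A is clear from here.
C starts after B ends; B is clear from here.
D starts after C ends; C is clear from here.
E starts after D ends; D is clear from here.
F starts after E ends; E is clear from here.
G starts after F ends.
Every pair is clear; the schedule has no overlaps.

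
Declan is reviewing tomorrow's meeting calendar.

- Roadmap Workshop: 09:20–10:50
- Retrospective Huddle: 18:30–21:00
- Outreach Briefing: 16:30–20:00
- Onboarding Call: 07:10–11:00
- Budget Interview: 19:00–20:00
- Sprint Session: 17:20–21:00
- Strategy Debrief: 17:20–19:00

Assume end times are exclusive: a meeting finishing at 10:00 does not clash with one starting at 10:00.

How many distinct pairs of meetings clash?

Check each pair: they overlap iff neither finishes before the other starts.
Sorted by start: Onboarding Call, Roadmap Workshop, Outreach Briefing, Strategy Debrief, Sprint Session, Retrospective Huddle, Budget Interview.
Roadmap Workshop starts before Onboarding Call ends → Onboarding Call and Roadmap Workshop overlap.
Outreach Briefing starts after Onboarding Call ends — done with Onboarding Call.
Outreach Briefing starts after Roadmap Workshop ends — done with Roadmap Workshop.
Strategy Debrief starts before Outreach Briefing ends → Outreach Briefing and Strategy Debrief overlap.
Sprint Session starts before Outreach Briefing ends → Outreach Briefing and Sprint Session overlap.
Retrospective Huddle starts before Outreach Briefing ends → Outreach Briefing and Retrospective Huddle overlap.
Budget Interview starts before Outreach Briefing ends → Outreach Briefing and Budget Interview overlap.
Sprint Session starts before Strategy Debrief ends → Strategy Debrief and Sprint Session overlap.
Retrospective Huddle starts before Strategy Debrief ends → Strategy Debrief and Retrospective Huddle overlap.
Budget Interview starts exactly when Strategy Debrief ends (back-to-back, no overlap).
Retrospective Huddle starts before Sprint Session ends → Sprint Session and Retrospective Huddle overlap.
Budget Interview starts before Sprint Session ends → Sprint Session and Budget Interview overlap.
Budget Interview starts before Retrospective Huddle ends → Retrospective Huddle and Budget Interview overlap.
Overlapping pairs: Budget Interview & Outreach Briefing, Budget Interview & Retrospective Huddle, Budget Interview & Sprint Session, Onboarding Call & Roadmap Workshop, Outreach Briefing & Retrospective Huddle, Outreach Briefing & Sprint Session, Outreach Briefing & Strategy Debrief, Retrospective Huddle & Sprint Session, Retrospective Huddle & Strategy Debrief, Sprint Session & Strategy Debrief — 10 in total.

10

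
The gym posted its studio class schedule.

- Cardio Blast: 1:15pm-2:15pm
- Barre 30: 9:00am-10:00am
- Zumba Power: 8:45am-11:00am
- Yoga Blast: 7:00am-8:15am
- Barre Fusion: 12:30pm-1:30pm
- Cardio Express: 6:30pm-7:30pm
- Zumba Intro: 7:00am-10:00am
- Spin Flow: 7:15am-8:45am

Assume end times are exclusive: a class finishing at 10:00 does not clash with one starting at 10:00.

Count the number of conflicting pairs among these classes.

Two intervals overlap when each starts before the other ends.
Sorted by start: Zumba Intro, Yoga Blast, Spin Flow, Zumba Power, Barre 30, Barre Fusion, Cardio Blast, Cardio Express.
Yoga Blast starts before Zumba Intro ends → Zumba Intro and Yoga Blast overlap.
Spin Flow starts before Zumba Intro ends → Zumba Intro and Spin Flow overlap.
Zumba Power starts before Zumba Intro ends → Zumba Intro and Zumba Power overlap.
Barre 30 starts before Zumba Intro ends → Zumba Intro and Barre 30 overlap.
Barre Fusion starts after Zumba Intro ends — done with Zumba Intro.
Spin Flow starts before Yoga Blast ends → Yoga Blast and Spin Flow overlap.
Zumba Power starts after Yoga Blast ends — done with Yoga Blast.
Zumba Power starts exactly when Spin Flow ends (back-to-back, no overlap) — done with Spin Flow.
Barre 30 starts before Zumba Power ends → Zumba Power and Barre 30 overlap.
Barre Fusion starts after Zumba Power ends — done with Zumba Power.
Barre Fusion starts after Barre 30 ends — done with Barre 30.
Cardio Blast starts before Barre Fusion ends → Barre Fusion and Cardio Blast overlap.
Cardio Express starts after Barre Fusion ends.
Cardio Express starts after Cardio Blast ends.
Overlapping pairs: Barre 30 & Zumba Intro, Barre 30 & Zumba Power, Barre Fusion & Cardio Blast, Spin Flow & Yoga Blast, Spin Flow & Zumba Intro, Yoga Blast & Zumba Intro, Zumba Intro & Zumba Power — 7 in total.

7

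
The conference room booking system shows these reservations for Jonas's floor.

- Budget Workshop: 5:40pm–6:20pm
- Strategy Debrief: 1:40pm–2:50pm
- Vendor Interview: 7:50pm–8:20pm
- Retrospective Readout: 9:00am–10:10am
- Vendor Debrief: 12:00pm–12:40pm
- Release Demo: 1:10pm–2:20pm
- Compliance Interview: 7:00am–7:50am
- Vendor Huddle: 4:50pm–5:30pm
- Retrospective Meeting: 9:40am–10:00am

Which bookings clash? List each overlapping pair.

Two intervals overlap when each starts before the other ends.
Sorted by start: Compliance Interview, Retrospective Readout, Retrospective Meeting, Vendor Debrief, Release Demo, Strategy Debrief, Vendor Huddle, Budget Workshop, Vendor Interview.
Retrospective Readout starts after Compliance Interview ends; Compliance Interview is clear from here.
Retrospective Meeting starts before Retrospective Readout ends → Retrospective Readout and Retrospective Meeting overlap.
Vendor Debrief starts after Retrospective Readout ends; Retrospective Readout is clear from here.
Vendor Debrief starts after Retrospective Meeting ends; Retrospective Meeting is clear from here.
Release Demo starts after Vendor Debrief ends; Vendor Debrief is clear from here.
Strategy Debrief starts before Release Demo ends → Release Demo and Strategy Debrief overlap.
Vendor Huddle starts after Release Demo ends; Release Demo is clear from here.
Vendor Huddle starts after Strategy Debrief ends; Strategy Debrief is clear from here.
Budget Workshop starts after Vendor Huddle ends; Vendor Huddle is clear from here.
Vendor Interview starts after Budget Workshop ends.

Release Demo & Strategy Debrief, Retrospective Meeting & Retrospective Readout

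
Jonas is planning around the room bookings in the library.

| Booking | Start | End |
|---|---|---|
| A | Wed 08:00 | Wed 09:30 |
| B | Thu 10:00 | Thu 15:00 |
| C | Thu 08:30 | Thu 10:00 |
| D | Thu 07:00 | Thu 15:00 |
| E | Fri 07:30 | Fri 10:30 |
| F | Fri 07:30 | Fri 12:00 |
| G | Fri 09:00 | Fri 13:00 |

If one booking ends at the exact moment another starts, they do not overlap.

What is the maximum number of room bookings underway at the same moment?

3

Sort all start/end points and keep a running count:
Wed 08:00 start A → 1
Wed 09:30 end A → 0
Thu 07:00 start D → 1
Thu 08:30 start C → 2
Thu 10:00 end C → 1
Thu 10:00 start B → 2
Thu 15:00 end B → 1
Thu 15:00 end D → 0
Fri 07:30 start E → 1
Fri 07:30 start F → 2
Fri 09:00 start G → 3
Fri 10:30 end E → 2
Fri 12:00 end F → 1
Fri 13:00 end G → 0
Peak is 3, at Fri 09:00 (E, F, G).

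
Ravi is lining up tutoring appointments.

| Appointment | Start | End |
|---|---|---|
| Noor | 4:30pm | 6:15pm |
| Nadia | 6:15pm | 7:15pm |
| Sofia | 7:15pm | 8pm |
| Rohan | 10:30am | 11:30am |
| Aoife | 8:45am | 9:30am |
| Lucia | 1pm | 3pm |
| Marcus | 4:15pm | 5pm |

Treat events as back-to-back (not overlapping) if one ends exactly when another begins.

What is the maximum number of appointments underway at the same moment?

Sweep the timeline, counting +1 at each start and −1 at each end (ends before starts at a tie):
8:45am start Aoife → 1
9:30am end Aoife → 0
10:30am start Rohan → 1
11:30am end Rohan → 0
1pm start Lucia → 1
3pm end Lucia → 0
4:15pm start Marcus → 1
4:30pm start Noor → 2
5pm end Marcus → 1
6:15pm end Noor → 0
6:15pm start Nadia → 1
7:15pm end Nadia → 0
7:15pm start Sofia → 1
8pm end Sofia → 0
Peak is 2, at 4:30pm (Marcus, Noor).

2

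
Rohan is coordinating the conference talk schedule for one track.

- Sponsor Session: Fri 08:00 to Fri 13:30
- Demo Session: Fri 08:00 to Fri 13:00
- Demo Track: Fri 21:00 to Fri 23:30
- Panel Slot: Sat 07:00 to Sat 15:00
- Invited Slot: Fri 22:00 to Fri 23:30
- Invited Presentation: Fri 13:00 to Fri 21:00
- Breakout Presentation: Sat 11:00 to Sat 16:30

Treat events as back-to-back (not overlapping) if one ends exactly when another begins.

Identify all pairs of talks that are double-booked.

Sorted by start: Sponsor Session, Demo Session, Invited Presentation, Demo Track, Invited Slot, Panel Slot, Breakout Presentation.
Demo Session starts before Sponsor Session ends → Sponsor Session and Demo Session overlap.
Invited Presentation starts before Sponsor Session ends → Sponsor Session and Invited Presentation overlap.
Demo Track starts after Sponsor Session ends, so Sponsor Session has no further overlaps.
Invited Presentation starts exactly when Demo Session ends (back-to-back, no overlap), so Demo Session has no further overlaps.
Demo Track starts exactly when Invited Presentation ends (back-to-back, no overlap), so Invited Presentation has no further overlaps.
Invited Slot starts before Demo Track ends → Demo Track and Invited Slot overlap.
Panel Slot starts after Demo Track ends, so Demo Track has no further overlaps.
Panel Slot starts after Invited Slot ends, so Invited Slot has no further overlaps.
Breakout Presentation starts before Panel Slot ends → Panel Slot and Breakout Presentation overlap.

Breakout Presentation & Panel Slot, Demo Session & Sponsor Session, Demo Track & Invited Slot, Invited Presentation & Sponsor Session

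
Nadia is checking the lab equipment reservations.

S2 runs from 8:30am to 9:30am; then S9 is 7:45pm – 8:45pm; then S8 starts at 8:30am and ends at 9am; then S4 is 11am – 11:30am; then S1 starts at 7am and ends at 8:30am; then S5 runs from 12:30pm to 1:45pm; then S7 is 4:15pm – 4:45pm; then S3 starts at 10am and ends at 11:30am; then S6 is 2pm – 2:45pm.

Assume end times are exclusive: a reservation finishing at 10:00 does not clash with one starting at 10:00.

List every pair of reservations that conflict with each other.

S2 & S8, S3 & S4

Sorted by start: S1, S2, S8, S3, S4, S5, S6, S7, S9.
S2 starts exactly when S1 ends (back-to-back, no overlap), so nothing later overlaps S1 either.
S8 starts before S2 ends → S2 and S8 overlap.
S3 starts after S2 ends, so nothing later overlaps S2 either.
S3 starts after S8 ends, so nothing later overlaps S8 either.
S4 starts before S3 ends → S3 and S4 overlap.
S5 starts after S3 ends, so nothing later overlaps S3 either.
S5 starts after S4 ends, so nothing later overlaps S4 either.
S6 starts after S5 ends, so nothing later overlaps S5 either.
S7 starts after S6 ends, so nothing later overlaps S6 either.
S9 starts after S7 ends.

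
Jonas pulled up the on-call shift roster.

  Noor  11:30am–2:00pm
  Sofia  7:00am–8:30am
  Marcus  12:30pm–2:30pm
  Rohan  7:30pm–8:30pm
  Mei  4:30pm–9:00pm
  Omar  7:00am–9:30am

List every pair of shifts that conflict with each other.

Marcus & Noor, Mei & Rohan, Omar & Sofia

Sorted by start: Omar, Sofia, Noor, Marcus, Mei, Rohan.
Sofia starts before Omar ends → Omar and Sofia overlap.
Noor starts after Omar ends, so Omar has no further overlaps.
Noor starts after Sofia ends, so Sofia has no further overlaps.
Marcus starts before Noor ends → Noor and Marcus overlap.
Mei starts after Noor ends, so Noor has no further overlaps.
Mei starts after Marcus ends, so Marcus has no further overlaps.
Rohan starts before Mei ends → Mei and Rohan overlap.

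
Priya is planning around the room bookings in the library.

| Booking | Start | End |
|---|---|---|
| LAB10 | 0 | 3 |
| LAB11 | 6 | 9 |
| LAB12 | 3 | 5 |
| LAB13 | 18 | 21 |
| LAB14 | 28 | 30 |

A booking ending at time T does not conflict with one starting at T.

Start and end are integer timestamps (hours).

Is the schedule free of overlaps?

Sorted by start: LAB10, LAB12, LAB11, LAB13, LAB14.
LAB12 starts exactly when LAB10 ends (back-to-back, no overlap); LAB10 is clear from here.
LAB11 starts after LAB12 ends; LAB12 is clear from here.
LAB13 starts after LAB11 ends; LAB11 is clear from here.
LAB14 starts after LAB13 ends.
Every pair is clear; the schedule has no overlaps.

Yes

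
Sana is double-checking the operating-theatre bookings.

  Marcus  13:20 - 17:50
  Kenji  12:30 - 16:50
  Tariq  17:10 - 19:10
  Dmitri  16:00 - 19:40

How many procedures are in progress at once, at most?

3

Sweep the timeline, counting +1 at each start and −1 at each end (ends before starts at a tie):
12:30 start Kenji → 1
13:20 start Marcus → 2
16:00 start Dmitri → 3
16:50 end Kenji → 2
17:10 start Tariq → 3
17:50 end Marcus → 2
19:10 end Tariq → 1
19:40 end Dmitri → 0
Peak is 3, at 16:00 (Dmitri, Kenji, Marcus).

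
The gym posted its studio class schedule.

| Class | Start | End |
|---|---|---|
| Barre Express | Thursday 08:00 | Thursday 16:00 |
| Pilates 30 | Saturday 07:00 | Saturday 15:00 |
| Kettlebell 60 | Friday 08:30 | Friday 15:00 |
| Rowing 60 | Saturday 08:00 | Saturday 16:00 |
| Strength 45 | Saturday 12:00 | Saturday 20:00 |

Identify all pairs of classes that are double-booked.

Check each pair: they overlap iff neither finishes before the other starts.
Sorted by start: Barre Express, Kettlebell 60, Pilates 30, Rowing 60, Strength 45.
Kettlebell 60 starts after Barre Express ends, so Barre Express has no further overlaps.
Pilates 30 starts after Kettlebell 60 ends, so Kettlebell 60 has no further overlaps.
Rowing 60 starts before Pilates 30 ends → Pilates 30 and Rowing 60 overlap.
Strength 45 starts before Pilates 30 ends → Pilates 30 and Strength 45 overlap.
Strength 45 starts before Rowing 60 ends → Rowing 60 and Strength 45 overlap.

Pilates 30 & Rowing 60, Pilates 30 & Strength 45, Rowing 60 & Strength 45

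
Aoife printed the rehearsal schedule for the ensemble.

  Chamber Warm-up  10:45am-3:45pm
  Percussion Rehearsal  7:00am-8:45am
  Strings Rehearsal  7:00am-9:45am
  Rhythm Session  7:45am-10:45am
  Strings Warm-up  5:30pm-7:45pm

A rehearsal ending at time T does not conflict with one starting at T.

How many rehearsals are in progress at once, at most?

3

Sort all start/end points and keep a running count:
7:00am start Percussion Rehearsal → 1
7:00am start Strings Rehearsal → 2
7:45am start Rhythm Session → 3
8:45am end Percussion Rehearsal → 2
9:45am end Strings Rehearsal → 1
10:45am end Rhythm Session → 0
10:45am start Chamber Warm-up → 1
3:45pm end Chamber Warm-up → 0
5:30pm start Strings Warm-up → 1
7:45pm end Strings Warm-up → 0
Peak is 3, at 7:45am (Percussion Rehearsal, Rhythm Session, Strings Rehearsal).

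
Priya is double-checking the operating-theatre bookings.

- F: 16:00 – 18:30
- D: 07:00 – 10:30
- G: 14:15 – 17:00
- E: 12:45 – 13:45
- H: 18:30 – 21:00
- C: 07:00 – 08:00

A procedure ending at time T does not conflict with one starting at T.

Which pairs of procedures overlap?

Sorted by start: C, D, E, G, F, H.
D starts before C ends → C and D overlap.
E starts after C ends; C is clear from here.
E starts after D ends; D is clear from here.
G starts after E ends; E is clear from here.
F starts before G ends → G and F overlap.
H starts after G ends.
H starts exactly when F ends (back-to-back, no overlap).

C & D, F & G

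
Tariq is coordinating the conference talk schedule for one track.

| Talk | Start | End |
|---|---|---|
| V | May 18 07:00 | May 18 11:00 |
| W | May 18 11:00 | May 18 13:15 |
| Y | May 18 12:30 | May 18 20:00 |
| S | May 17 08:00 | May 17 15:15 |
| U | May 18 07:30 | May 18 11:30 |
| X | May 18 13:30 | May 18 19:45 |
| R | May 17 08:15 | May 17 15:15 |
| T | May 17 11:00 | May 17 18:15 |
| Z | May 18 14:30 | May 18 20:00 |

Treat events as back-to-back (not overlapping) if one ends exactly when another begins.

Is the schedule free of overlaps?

Sorted by start: S, R, T, V, U, W, Y, X, Z.
R starts before S ends → S and R overlap.
That's a conflict, so the schedule is not conflict-free.

No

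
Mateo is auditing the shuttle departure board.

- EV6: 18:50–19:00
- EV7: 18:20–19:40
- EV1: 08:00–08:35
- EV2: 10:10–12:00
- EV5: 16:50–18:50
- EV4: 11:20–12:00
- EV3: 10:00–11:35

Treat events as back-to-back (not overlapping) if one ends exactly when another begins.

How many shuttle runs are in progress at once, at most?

3

Sort all start/end points and keep a running count:
08:00 start EV1 → 1
08:35 end EV1 → 0
10:00 start EV3 → 1
10:10 start EV2 → 2
11:20 start EV4 → 3
11:35 end EV3 → 2
12:00 end EV2 → 1
12:00 end EV4 → 0
16:50 start EV5 → 1
18:20 start EV7 → 2
18:50 end EV5 → 1
18:50 start EV6 → 2
19:00 end EV6 → 1
19:40 end EV7 → 0
Peak is 3, at 11:20 (EV2, EV3, EV4).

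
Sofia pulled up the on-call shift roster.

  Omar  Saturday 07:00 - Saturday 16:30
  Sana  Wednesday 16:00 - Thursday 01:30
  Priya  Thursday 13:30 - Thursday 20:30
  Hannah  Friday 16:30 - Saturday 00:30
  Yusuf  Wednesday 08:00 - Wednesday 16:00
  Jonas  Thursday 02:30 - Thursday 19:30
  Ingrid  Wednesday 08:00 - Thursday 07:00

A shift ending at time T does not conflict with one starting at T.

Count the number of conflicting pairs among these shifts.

Sorted by start: Ingrid, Yusuf, Sana, Jonas, Priya, Hannah, Omar.
Yusuf starts before Ingrid ends → Ingrid and Yusuf overlap.
Sana starts before Ingrid ends → Ingrid and Sana overlap.
Jonas starts before Ingrid ends → Ingrid and Jonas overlap.
Priya starts after Ingrid ends; Ingrid is clear from here.
Sana starts exactly when Yusuf ends (back-to-back, no overlap); Yusuf is clear from here.
Jonas starts after Sana ends; Sana is clear from here.
Priya starts before Jonas ends → Jonas and Priya overlap.
Hannah starts after Jonas ends; Jonas is clear from here.
Hannah starts after Priya ends; Priya is clear from here.
Omar starts after Hannah ends.
Overlapping pairs: Ingrid & Jonas, Ingrid & Sana, Ingrid & Yusuf, Jonas & Priya — 4 in total.

4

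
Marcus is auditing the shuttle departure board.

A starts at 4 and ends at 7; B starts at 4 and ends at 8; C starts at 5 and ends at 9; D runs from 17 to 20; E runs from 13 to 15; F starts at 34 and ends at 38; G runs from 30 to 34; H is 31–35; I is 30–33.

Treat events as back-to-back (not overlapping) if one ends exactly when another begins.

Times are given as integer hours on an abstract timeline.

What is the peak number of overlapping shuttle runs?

Walk through starts and ends in time order (an end at T is processed before a start at T):
4 start A → 1
4 start B → 2
5 start C → 3
7 end A → 2
8 end B → 1
9 end C → 0
13 start E → 1
15 end E → 0
17 start D → 1
20 end D → 0
30 start G → 1
30 start I → 2
31 start H → 3
33 end I → 2
34 end G → 1
34 start F → 2
35 end H → 1
38 end F → 0
Peak is 3, at 5 (A, B, C).

3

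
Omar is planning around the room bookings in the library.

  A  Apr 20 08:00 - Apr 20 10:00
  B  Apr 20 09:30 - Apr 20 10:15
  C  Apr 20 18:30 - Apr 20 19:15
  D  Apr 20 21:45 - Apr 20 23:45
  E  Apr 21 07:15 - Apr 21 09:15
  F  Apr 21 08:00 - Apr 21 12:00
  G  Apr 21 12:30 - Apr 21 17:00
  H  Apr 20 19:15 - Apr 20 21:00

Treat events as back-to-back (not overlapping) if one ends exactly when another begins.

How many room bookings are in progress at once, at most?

Sort all start/end points and keep a running count:
Apr 20 08:00 start A → 1
Apr 20 09:30 start B → 2
Apr 20 10:00 end A → 1
Apr 20 10:15 end B → 0
Apr 20 18:30 start C → 1
Apr 20 19:15 end C → 0
Apr 20 19:15 start H → 1
Apr 20 21:00 end H → 0
Apr 20 21:45 start D → 1
Apr 20 23:45 end D → 0
Apr 21 07:15 start E → 1
Apr 21 08:00 start F → 2
Apr 21 09:15 end E → 1
Apr 21 12:00 end F → 0
Apr 21 12:30 start G → 1
Apr 21 17:00 end G → 0
Peak is 2, at Apr 20 09:30 (A, B).

2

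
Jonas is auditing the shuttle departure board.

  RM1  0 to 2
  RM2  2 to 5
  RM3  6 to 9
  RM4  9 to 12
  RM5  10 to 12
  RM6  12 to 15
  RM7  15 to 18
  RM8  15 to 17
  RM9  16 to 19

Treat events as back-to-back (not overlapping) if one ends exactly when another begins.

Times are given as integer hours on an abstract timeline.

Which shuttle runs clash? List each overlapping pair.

Sorted by start: RM1, RM2, RM3, RM4, RM5, RM6, RM7, RM8, RM9.
RM2 starts exactly when RM1 ends (back-to-back, no overlap); RM1 is clear from here.
RM3 starts after RM2 ends; RM2 is clear from here.
RM4 starts exactly when RM3 ends (back-to-back, no overlap); RM3 is clear from here.
RM5 starts before RM4 ends → RM4 and RM5 overlap.
RM6 starts exactly when RM4 ends (back-to-back, no overlap); RM4 is clear from here.
RM6 starts exactly when RM5 ends (back-to-back, no overlap); RM5 is clear from here.
RM7 starts exactly when RM6 ends (back-to-back, no overlap); RM6 is clear from here.
RM8 starts before RM7 ends → RM7 and RM8 overlap.
RM9 starts before RM7 ends → RM7 and RM9 overlap.
RM9 starts before RM8 ends → RM8 and RM9 overlap.

RM4 & RM5, RM7 & RM8, RM7 & RM9, RM8 & RM9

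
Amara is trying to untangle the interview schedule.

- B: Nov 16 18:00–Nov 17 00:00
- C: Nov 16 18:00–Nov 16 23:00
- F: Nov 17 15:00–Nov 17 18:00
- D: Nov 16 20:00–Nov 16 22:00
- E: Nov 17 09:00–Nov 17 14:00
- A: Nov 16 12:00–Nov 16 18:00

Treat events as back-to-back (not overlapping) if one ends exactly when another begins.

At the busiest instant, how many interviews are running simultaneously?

Walk through starts and ends in time order (an end at T is processed before a start at T):
Nov 16 12:00 start A → 1
Nov 16 18:00 end A → 0
Nov 16 18:00 start B → 1
Nov 16 18:00 start C → 2
Nov 16 20:00 start D → 3
Nov 16 22:00 end D → 2
Nov 16 23:00 end C → 1
Nov 17 00:00 end B → 0
Nov 17 09:00 start E → 1
Nov 17 14:00 end E → 0
Nov 17 15:00 start F → 1
Nov 17 18:00 end F → 0
Peak is 3, at Nov 16 20:00 (B, C, D).

3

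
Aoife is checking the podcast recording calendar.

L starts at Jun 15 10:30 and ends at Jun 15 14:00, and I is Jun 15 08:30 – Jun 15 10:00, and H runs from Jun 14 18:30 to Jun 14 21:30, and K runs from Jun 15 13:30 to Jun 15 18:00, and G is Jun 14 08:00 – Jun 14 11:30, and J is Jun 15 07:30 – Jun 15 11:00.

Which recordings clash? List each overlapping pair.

Sorted by start: G, H, J, I, L, K.
H starts after G ends, so G has no further overlaps.
J starts after H ends, so H has no further overlaps.
I starts before J ends → J and I overlap.
L starts before J ends → J and L overlap.
K starts after J ends.
L starts after I ends, so I has no further overlaps.
K starts before L ends → L and K overlap.

I & J, J & L, K & L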